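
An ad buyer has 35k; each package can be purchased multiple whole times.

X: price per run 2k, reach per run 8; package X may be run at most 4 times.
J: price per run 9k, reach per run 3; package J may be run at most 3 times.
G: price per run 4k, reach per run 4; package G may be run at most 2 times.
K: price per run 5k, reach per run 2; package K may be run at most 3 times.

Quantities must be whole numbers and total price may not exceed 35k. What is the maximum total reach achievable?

47

X has the best ratio (8/2); taking only X gives at most 4×8 = 32 (stopped by the supply cap of 4).
Mixing does better — 4×X, 1×J, 2×G, and 2×K: price 35 ≤ 35, reach 4·8 + 1·3 + 2·4 + 2·2 = 47.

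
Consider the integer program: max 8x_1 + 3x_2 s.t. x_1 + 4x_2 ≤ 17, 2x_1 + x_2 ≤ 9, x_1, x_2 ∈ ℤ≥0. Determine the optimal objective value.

35

The continuous relaxation peaks at (4.5, 0) with value 36.00; rounding to a feasible lattice point costs some objective.
(x_1,x_2)=(4,1): 1·4+4·1=8≤17, 2·4+1·1=9≤9, objective 35.
(x_1,x_2)=(4,0): 1·4+4·0=4≤17, 2·4+1·0=8≤9, objective 32.
(x_1,x_2)=(3,2): 1·3+4·2=11≤17, 2·3+1·2=8≤9, objective 30.
No feasible integer point exceeds 35.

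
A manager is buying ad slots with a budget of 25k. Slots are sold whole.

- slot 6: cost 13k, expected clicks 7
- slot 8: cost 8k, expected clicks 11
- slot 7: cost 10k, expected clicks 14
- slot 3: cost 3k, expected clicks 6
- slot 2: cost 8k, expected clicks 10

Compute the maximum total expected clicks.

31

Take slot 8, slot 7, and slot 3: cost 8 + 10 + 3 = 21 ≤ 25, expected clicks 11 + 14 + 6 = 31.
No other feasible combination does better.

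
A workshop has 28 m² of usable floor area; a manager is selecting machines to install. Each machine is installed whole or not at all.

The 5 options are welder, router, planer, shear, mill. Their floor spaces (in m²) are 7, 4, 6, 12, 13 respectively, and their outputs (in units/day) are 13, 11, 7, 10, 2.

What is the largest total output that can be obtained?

34

welder + router + planer: floor space 7 + 4 + 6 = 17 ≤ 28, output 13 + 11 + 7 = 31.
welder + router + shear: floor space 7 + 4 + 12 = 23 ≤ 28, output 13 + 11 + 10 = 34.
Best is welder, router, and shear with total output 34.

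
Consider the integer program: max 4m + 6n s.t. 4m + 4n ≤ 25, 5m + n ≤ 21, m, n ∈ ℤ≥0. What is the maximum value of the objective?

36

The continuous relaxation peaks at (0, 6.25) with value 37.50; rounding to a feasible lattice point costs some objective.
(m,n)=(0,6): 4·0+4·6=24≤25, 5·0+1·6=6≤21, objective 36.
(m,n)=(1,5): 4·1+4·5=24≤25, 5·1+1·5=10≤21, objective 34.
Maximum is 36 at (m,n)=(0,6).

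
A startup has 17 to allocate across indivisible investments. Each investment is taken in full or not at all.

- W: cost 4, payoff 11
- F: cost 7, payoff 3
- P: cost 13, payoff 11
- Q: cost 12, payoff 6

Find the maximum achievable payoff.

22

This is a 0-1 knapsack instance.
W + Q: cost 4 + 12 = 16 ≤ 17, payoff 11 + 6 = 17.
W + P: cost 4 + 13 = 17 ≤ 17, payoff 11 + 11 = 22.
W + F: cost 4 + 7 = 11 ≤ 17, payoff 11 + 3 = 14.
Best is W and P with total payoff 22.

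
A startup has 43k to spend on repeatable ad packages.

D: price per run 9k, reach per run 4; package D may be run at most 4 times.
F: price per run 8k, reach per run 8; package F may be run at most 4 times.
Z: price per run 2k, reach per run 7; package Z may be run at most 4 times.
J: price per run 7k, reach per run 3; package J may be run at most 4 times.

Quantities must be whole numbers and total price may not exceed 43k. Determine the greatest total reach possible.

60

This is a bounded integer knapsack.
Take 4×F and 4×Z: price 40 ≤ 43, reach 4·8 + 4·7 = 60.
Z has the best ratio (7/2) and is taken to its limit of 4; remaining capacity is filled optimally with the others.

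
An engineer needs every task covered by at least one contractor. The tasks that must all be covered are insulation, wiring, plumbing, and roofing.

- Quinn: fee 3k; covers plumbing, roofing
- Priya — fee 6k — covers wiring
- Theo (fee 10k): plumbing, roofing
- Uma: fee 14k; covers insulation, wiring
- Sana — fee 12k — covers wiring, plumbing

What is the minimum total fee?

The greedy cost-per-new-task heuristic would pick Quinn, Priya, and Uma for 23, but a cheaper cover exists.
Choose Quinn and Uma: together they cover insulation, wiring, plumbing, roofing — every task.
Total fee: 3 + 14 = 17.
No cover costs less than 17.

17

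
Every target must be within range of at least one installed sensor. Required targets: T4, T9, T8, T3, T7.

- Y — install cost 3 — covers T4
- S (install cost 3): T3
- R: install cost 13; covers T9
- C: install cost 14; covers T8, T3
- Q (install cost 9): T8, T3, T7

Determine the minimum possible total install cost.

25

The greedy cost-per-new-target heuristic would pick Y, S, Q, and R for 28, but a cheaper cover exists.
Choose Y, R, and Q: together they cover T4, T9, T8, T3, T7 — every target.
Total install cost: 3 + 13 + 9 = 25.
No cover costs less than 25.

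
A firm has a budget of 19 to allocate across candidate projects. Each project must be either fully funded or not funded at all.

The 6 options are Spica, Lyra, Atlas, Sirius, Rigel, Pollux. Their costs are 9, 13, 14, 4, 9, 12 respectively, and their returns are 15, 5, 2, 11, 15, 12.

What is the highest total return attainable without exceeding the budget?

30

Take Spica and Rigel: cost 9 + 9 = 18 ≤ 19, return 15 + 15 = 30.
No other feasible combination does better.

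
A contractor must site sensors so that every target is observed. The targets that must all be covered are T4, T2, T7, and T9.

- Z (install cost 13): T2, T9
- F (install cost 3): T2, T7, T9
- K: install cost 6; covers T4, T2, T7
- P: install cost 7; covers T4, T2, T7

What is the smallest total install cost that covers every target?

Choose F and K: together they cover T4, T2, T7, T9 — every target.
Total install cost: 3 + 6 = 9.
No cover costs less than 9.

9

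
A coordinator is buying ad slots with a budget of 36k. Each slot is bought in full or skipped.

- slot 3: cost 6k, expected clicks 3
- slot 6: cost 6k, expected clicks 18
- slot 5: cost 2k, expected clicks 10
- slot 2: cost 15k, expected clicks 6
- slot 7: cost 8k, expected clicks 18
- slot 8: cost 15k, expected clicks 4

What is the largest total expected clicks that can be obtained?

slot 6 + slot 5 + slot 2 + slot 7: cost 6 + 2 + 15 + 8 = 31 ≤ 36, expected clicks 18 + 10 + 6 + 18 = 52.
slot 6 + slot 5 + slot 7 + slot 8: cost 6 + 2 + 8 + 15 = 31 ≤ 36, expected clicks 18 + 10 + 18 + 4 = 50.
Best is slot 6, slot 5, slot 2, and slot 7 with total expected clicks 52.

52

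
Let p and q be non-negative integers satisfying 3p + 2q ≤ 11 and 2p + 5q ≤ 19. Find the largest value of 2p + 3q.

11

Relaxing integrality, the LP optimum is 12.64 at (p,q) = (1.55, 3.18), which is not an integer point.
(p,q)=(1,3): 3·1+2·3=9≤11, 2·1+5·3=17≤19, objective 11.
(p,q)=(2,2): 3·2+2·2=10≤11, 2·2+5·2=14≤19, objective 10.
Maximum is 11 at (p,q)=(1,3).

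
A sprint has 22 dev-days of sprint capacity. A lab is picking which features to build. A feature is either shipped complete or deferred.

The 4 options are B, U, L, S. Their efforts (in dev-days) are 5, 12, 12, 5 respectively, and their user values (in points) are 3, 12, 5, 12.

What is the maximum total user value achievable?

27

Take B, U, and S: effort 5 + 12 + 5 = 22 ≤ 22, user value 3 + 12 + 12 = 27.
No other feasible combination does better.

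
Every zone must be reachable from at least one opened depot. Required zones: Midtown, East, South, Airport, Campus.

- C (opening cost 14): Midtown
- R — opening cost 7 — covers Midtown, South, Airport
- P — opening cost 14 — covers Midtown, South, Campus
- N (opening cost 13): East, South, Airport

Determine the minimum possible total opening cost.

Choose P and N: together they cover Midtown, East, South, Airport, Campus — every zone.
Total opening cost: 14 + 13 = 27.

27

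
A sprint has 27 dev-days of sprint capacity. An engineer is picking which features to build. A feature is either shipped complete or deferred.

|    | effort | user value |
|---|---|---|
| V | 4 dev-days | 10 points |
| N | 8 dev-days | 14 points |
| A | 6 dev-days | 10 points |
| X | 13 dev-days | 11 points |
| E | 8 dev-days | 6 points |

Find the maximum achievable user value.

Allowing fractional choices, the relaxed optimum would be about 41.6, but features are indivisible.
V + N + X: effort 4 + 8 + 13 = 25 ≤ 27, user value 10 + 14 + 11 = 35.
V + N + A + E: effort 4 + 8 + 6 + 8 = 26 ≤ 27, user value 10 + 14 + 10 + 6 = 40.
N + A + X: effort 8 + 6 + 13 = 27 ≤ 27, user value 14 + 10 + 11 = 35.
Best is V, N, A, and E with total user value 40.

40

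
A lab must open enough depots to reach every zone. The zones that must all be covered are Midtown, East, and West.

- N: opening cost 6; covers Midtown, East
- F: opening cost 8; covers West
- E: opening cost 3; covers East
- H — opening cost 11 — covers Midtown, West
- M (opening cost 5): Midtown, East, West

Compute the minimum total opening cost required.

5

This is a weighted set-cover instance.
M alone covers Midtown, East, West — every zone.
Total opening cost: 5.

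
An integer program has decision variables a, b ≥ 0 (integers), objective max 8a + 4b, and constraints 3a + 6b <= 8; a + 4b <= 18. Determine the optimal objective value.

16

The continuous relaxation peaks at (2.67, 0) with value 21.33; rounding to a feasible lattice point costs some objective.
(a,b)=(2,0): 3·2+6·0=6≤8, 1·2+4·0=2≤18, objective 16.
(a,b)=(1,0): 3·1+6·0=3≤8, 1·1+4·0=1≤18, objective 8.
The best lattice point is (2,0), giving 16.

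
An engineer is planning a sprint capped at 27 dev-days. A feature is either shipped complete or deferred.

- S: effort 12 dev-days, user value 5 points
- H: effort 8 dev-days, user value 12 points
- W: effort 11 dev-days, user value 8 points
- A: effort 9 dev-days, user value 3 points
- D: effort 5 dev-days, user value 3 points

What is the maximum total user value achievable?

23

Take H, W, and D: effort 8 + 11 + 5 = 24 ≤ 27, user value 12 + 8 + 3 = 23.
No other feasible combination does better.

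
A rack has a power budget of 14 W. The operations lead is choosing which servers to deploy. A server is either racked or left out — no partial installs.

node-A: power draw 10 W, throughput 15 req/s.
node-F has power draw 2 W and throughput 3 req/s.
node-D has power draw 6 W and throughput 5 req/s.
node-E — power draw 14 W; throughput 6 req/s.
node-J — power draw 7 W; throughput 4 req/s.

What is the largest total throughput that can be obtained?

18

Take node-A and node-F: power draw 10 + 2 = 12 ≤ 14, throughput 15 + 3 = 18.
No other feasible combination does better.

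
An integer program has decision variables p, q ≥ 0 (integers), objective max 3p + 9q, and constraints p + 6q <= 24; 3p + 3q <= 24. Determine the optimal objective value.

42

(p,q)=(5,3) is feasible, giving 42.
(p,q)=(4,3) is feasible, giving 39.
The best lattice point is (5,3), giving 42.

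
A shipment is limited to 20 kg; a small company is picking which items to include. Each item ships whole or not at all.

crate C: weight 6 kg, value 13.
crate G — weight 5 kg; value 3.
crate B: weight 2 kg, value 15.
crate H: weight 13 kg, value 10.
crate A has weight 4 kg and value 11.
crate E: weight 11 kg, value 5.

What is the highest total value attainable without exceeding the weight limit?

crate C + crate B + crate A: weight 6 + 2 + 4 = 12 ≤ 20, value 13 + 15 + 11 = 39.
crate C + crate G + crate B + crate A: weight 6 + 5 + 2 + 4 = 17 ≤ 20, value 13 + 3 + 15 + 11 = 42.
Best is crate C, crate G, crate B, and crate A with total value 42.

42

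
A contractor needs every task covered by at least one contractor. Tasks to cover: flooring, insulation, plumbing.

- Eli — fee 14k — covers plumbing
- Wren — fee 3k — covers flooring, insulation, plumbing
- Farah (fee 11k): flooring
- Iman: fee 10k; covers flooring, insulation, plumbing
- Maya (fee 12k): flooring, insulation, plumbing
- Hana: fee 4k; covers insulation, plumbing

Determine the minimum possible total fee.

3

Wren alone covers flooring, insulation, plumbing — every task.
Total fee: 3.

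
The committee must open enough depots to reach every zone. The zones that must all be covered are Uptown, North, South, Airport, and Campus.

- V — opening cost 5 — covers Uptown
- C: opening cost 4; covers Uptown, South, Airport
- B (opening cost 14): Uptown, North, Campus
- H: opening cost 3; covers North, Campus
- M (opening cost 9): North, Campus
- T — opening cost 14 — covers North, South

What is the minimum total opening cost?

7

This is a weighted set-cover instance.
Choose C and H: together they cover Uptown, North, South, Airport, Campus — every zone.
Total opening cost: 4 + 3 = 7.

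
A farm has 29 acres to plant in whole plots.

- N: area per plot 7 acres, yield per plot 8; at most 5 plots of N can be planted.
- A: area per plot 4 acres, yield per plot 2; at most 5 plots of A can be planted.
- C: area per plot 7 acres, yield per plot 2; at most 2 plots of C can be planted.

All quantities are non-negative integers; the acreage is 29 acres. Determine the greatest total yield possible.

N has the best ratio (8/7); taking only N gives at most 4×8 = 32 (stopped by the area limit).
Optimal: 4×N: area 28 ≤ 29, yield 4·8 = 32.

32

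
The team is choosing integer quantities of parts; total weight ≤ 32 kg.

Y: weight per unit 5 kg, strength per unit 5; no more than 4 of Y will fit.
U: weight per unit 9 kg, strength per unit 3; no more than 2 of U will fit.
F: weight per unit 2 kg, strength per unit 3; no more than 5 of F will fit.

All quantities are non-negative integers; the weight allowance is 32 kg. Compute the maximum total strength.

4×Y and 4×F: weight 28 ≤ 32, strength 4·5 + 4·3 = 32.
4×Y and 5×F: weight 30 ≤ 32, strength 4·5 + 5·3 = 35.
Best is 35.

35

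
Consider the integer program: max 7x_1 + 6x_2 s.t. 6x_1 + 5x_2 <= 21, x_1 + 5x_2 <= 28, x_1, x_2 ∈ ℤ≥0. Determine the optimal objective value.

25

The continuous relaxation peaks at (0, 4.2) with value 25.20; rounding to a feasible lattice point costs some objective.
(x_1,x_2)=(1,3): 6·1+5·3=21≤21, 1·1+5·3=16≤28, objective 25.
(x_1,x_2)=(0,4): 6·0+5·4=20≤21, 1·0+5·4=20≤28, objective 24.
(x_1,x_2)=(1,2): 6·1+5·2=16≤21, 1·1+5·2=11≤28, objective 19.
No feasible integer point exceeds 25.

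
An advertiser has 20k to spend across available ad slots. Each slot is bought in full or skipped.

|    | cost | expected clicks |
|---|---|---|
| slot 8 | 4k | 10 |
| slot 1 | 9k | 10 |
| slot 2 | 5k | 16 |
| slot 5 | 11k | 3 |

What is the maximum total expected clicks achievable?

36

Take slot 8, slot 1, and slot 2: cost 4 + 9 + 5 = 18 ≤ 20, expected clicks 10 + 10 + 16 = 36.
No other feasible combination does better.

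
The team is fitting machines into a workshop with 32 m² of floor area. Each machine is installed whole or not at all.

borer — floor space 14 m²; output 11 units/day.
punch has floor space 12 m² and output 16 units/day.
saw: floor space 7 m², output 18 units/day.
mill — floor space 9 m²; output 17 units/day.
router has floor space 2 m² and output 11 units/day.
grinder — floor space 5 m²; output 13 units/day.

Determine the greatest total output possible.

62

saw + mill + router + grinder: floor space 7 + 9 + 2 + 5 = 23 ≤ 32, output 18 + 17 + 11 + 13 = 59.
punch + saw + router + grinder: floor space 12 + 7 + 2 + 5 = 26 ≤ 32, output 16 + 18 + 11 + 13 = 58.
punch + saw + mill + router: floor space 12 + 7 + 9 + 2 = 30 ≤ 32, output 16 + 18 + 17 + 11 = 62.
Best is punch, saw, mill, and router with total output 62.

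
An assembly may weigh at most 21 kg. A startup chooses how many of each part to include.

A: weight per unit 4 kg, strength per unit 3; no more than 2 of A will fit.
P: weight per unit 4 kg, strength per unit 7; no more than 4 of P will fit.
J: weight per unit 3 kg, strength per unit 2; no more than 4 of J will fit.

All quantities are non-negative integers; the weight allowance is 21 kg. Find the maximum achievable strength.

Take 1×A and 4×P: weight 20 ≤ 21, strength 1·3 + 4·7 = 31.
P has the best ratio (7/4) and is taken to its limit of 4; remaining capacity is filled optimally with the others.

31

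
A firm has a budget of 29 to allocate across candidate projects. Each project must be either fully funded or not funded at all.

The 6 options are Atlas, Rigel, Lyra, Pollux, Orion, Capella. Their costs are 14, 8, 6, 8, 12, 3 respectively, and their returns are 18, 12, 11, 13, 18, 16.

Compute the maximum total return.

58

Take Lyra, Pollux, Orion, and Capella: cost 6 + 8 + 12 + 3 = 29 ≤ 29, return 11 + 13 + 18 + 16 = 58.
No other feasible combination does better.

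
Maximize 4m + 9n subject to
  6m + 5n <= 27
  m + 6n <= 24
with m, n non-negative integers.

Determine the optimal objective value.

36

Relaxing integrality, the LP optimum is 39.39 at (m,n) = (1.35, 3.77), which is not an integer point.
(m,n)=(0,4): 6·0+5·4=20≤27, 1·0+6·4=24≤24, objective 36.
(m,n)=(2,3): 6·2+5·3=27≤27, 1·2+6·3=20≤24, objective 35.
(m,n)=(1,3): 6·1+5·3=21≤27, 1·1+6·3=19≤24, objective 31.
Maximum is 36 at (m,n)=(0,4).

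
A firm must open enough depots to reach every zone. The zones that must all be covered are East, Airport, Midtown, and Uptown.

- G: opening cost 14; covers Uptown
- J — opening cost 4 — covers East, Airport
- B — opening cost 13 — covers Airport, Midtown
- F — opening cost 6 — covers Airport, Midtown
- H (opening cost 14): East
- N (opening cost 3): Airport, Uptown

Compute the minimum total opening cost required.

This is an integer covering problem.
Choose J, F, and N: together they cover East, Airport, Midtown, Uptown — every zone.
Total opening cost: 4 + 6 + 3 = 13.
No cover costs less than 13.

13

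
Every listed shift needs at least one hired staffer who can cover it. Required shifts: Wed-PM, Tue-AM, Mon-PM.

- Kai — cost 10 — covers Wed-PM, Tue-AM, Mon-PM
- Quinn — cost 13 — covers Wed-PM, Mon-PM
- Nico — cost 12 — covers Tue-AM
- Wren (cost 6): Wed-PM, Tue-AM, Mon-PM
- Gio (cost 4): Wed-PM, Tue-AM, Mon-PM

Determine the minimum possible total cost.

4

Gio alone covers Wed-PM, Tue-AM, Mon-PM — every shift.
Total cost: 4.
No cover costs less than 4.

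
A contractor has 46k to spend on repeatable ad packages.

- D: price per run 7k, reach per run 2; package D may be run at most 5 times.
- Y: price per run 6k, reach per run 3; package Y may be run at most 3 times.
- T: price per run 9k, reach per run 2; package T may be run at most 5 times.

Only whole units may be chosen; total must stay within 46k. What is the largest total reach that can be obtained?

4×D and 3×Y: price 46 ≤ 46, reach 4·2 + 3·3 = 17.
3×Y and 3×T: price 45 ≤ 46, reach 3·3 + 3·2 = 15.
Best is 17.

17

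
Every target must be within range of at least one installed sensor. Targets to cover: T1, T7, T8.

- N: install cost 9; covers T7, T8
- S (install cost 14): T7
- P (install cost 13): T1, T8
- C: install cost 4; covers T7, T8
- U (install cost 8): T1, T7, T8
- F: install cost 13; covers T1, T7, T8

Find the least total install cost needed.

The greedy cost-per-new-target heuristic would pick C and U for 12, but a cheaper cover exists.
U alone covers T1, T7, T8 — every target.
Total install cost: 8.
No cover costs less than 8.

8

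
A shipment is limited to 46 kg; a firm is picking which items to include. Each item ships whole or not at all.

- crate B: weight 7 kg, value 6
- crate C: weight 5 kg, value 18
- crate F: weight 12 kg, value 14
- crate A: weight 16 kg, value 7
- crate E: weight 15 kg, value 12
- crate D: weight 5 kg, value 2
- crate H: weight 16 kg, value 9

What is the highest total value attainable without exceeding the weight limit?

52

Take crate B, crate C, crate F, crate E, and crate D: weight 7 + 5 + 12 + 15 + 5 = 44 ≤ 46, value 6 + 18 + 14 + 12 + 2 = 52.
No other feasible combination does better.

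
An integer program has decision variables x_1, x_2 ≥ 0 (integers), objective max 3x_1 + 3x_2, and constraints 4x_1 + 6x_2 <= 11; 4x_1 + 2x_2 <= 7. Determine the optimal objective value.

6

Relaxing integrality, the LP optimum is 6.75 at (x_1,x_2) = (1.25, 1), which is not an integer point.
(x_1,x_2)=(1,1): 4·1+6·1=10≤11, 4·1+2·1=6≤7, objective 6.
(x_1,x_2)=(0,1): 4·0+6·1=6≤11, 4·0+2·1=2≤7, objective 3.
Maximum is 6 at (x_1,x_2)=(1,1).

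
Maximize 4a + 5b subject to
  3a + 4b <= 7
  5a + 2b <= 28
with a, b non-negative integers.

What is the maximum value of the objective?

9

Relaxing integrality, the LP optimum is 9.33 at (a,b) = (2.33, 0), which is not an integer point.
(a,b)=(1,1): 3·1+4·1=7≤7, 5·1+2·1=7≤28, objective 9.
(a,b)=(2,0): 3·2+4·0=6≤7, 5·2+2·0=10≤28, objective 8.
Maximum is 9 at (a,b)=(1,1).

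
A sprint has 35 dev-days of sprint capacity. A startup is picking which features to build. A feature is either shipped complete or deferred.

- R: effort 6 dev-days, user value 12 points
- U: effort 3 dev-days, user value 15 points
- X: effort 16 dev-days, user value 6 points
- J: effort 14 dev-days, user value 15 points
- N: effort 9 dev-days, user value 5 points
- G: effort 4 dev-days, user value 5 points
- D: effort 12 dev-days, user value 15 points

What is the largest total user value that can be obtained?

57

R + U + N + G + D: effort 6 + 3 + 9 + 4 + 12 = 34 ≤ 35, user value 12 + 15 + 5 + 5 + 15 = 52.
R + U + J + D: effort 6 + 3 + 14 + 12 = 35 ≤ 35, user value 12 + 15 + 15 + 15 = 57.
Best is R, U, J, and D with total user value 57.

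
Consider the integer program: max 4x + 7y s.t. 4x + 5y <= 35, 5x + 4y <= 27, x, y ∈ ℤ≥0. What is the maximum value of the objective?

42

Relaxing integrality, the LP optimum is 47.25 at (x,y) = (0, 6.75), which is not an integer point.
(x,y)=(0,6): 4·0+5·6=30≤35, 5·0+4·6=24≤27, objective 42.
(x,y)=(1,5): 4·1+5·5=29≤35, 5·1+4·5=25≤27, objective 39.
No feasible integer point exceeds 42.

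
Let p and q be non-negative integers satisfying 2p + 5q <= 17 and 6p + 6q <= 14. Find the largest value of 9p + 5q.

18

Relaxing integrality, the LP optimum is 21.00 at (p,q) = (2.33, 0), which is not an integer point.
(p,q)=(2,0) is feasible, giving 18.
(p,q)=(1,1) is feasible, giving 14.
No feasible integer point exceeds 18.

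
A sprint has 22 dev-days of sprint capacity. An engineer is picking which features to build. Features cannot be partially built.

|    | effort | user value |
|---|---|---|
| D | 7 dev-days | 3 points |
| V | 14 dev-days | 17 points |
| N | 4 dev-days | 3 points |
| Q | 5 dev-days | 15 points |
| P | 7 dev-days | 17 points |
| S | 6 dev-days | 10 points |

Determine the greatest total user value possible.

45

Treat it as a binary knapsack problem.
Allowing fractional choices, the relaxed optimum would be about 46.9, but features are indivisible.
Q + P + S: effort 5 + 7 + 6 = 18 ≤ 22, user value 15 + 17 + 10 = 42.
N + Q + P + S: effort 4 + 5 + 7 + 6 = 22 ≤ 22, user value 3 + 15 + 17 + 10 = 45.
N + Q + P: effort 4 + 5 + 7 = 16 ≤ 22, user value 3 + 15 + 17 = 35.
Best is N, Q, P, and S with total user value 45.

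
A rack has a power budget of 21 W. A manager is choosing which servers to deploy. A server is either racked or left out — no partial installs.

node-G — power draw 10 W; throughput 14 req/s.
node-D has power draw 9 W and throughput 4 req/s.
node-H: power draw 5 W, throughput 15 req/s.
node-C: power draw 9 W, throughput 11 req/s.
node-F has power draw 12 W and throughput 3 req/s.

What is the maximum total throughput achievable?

node-G + node-C: power draw 10 + 9 = 19 ≤ 21, throughput 14 + 11 = 25.
node-H + node-C: power draw 5 + 9 = 14 ≤ 21, throughput 15 + 11 = 26.
node-G + node-H: power draw 10 + 5 = 15 ≤ 21, throughput 14 + 15 = 29.
Best is node-G and node-H with total throughput 29.

29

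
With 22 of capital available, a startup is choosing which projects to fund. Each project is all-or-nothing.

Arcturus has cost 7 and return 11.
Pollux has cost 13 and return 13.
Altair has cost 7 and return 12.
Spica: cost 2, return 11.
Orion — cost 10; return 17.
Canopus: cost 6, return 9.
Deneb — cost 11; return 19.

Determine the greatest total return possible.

43

Take Arcturus, Altair, Spica, and Canopus: cost 7 + 7 + 2 + 6 = 22 ≤ 22, return 11 + 12 + 11 + 9 = 43.
No other feasible combination does better.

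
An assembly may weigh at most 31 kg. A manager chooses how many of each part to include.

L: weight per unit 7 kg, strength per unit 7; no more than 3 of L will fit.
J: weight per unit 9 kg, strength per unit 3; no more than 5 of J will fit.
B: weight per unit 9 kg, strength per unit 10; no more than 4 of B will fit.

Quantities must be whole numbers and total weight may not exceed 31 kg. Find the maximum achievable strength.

This is a bounded integer knapsack.
Take 3×L and 1×B: weight 30 ≤ 31, strength 3·7 + 1·10 = 31.
No other integer combination yields more.

31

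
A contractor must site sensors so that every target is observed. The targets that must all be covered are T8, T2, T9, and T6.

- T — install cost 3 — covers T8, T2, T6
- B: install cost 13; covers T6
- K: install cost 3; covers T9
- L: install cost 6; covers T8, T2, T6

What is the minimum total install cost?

Choose T and K: together they cover T8, T2, T9, T6 — every target.
Total install cost: 3 + 3 = 6.

6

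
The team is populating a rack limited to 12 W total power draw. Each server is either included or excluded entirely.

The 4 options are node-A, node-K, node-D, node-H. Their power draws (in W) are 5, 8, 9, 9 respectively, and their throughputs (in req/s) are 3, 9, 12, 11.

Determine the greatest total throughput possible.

12

node-H: power draw 9 ≤ 12, throughput 11.
node-D: power draw 9 ≤ 12, throughput 12.
node-K: power draw 8 ≤ 12, throughput 9.
Best is node-D with total throughput 12.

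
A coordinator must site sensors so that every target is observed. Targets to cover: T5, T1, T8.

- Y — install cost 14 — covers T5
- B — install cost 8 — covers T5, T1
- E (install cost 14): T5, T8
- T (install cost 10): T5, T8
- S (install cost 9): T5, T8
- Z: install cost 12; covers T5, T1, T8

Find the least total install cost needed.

12

Z alone covers T5, T1, T8 — every target.
Total install cost: 12.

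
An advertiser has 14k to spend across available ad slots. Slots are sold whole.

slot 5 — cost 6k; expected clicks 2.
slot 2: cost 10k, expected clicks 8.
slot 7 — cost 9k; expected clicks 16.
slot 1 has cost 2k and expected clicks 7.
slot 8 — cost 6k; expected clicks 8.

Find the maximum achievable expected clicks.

23

Treat it as a binary knapsack problem.
Allowing fractional choices, the relaxed optimum would be about 27.0, but ad slots are indivisible.
slot 7 + slot 1: cost 9 + 2 = 11 ≤ 14, expected clicks 16 + 7 = 23.
slot 5 + slot 1 + slot 8: cost 6 + 2 + 6 = 14 ≤ 14, expected clicks 2 + 7 + 8 = 17.
slot 7: cost 9 ≤ 14, expected clicks 16.
Best is slot 7 and slot 1 with total expected clicks 23.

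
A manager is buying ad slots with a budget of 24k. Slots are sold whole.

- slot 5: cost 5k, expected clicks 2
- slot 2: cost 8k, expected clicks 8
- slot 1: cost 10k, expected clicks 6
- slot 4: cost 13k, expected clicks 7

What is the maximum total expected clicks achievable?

16

Treat it as a binary knapsack problem.
Take slot 5, slot 2, and slot 1: cost 5 + 8 + 10 = 23 ≤ 24, expected clicks 2 + 8 + 6 = 16.
No other feasible combination does better.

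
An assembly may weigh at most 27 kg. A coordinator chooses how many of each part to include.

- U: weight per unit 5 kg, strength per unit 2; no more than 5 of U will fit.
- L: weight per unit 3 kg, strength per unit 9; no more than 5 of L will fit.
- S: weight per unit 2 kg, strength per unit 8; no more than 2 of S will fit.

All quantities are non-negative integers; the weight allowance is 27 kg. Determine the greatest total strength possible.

S has the best ratio (8/2); taking only S gives at most 2×8 = 16 (stopped by the supply cap of 2).
Mixing does better — 1×U, 5×L, and 2×S: weight 24 ≤ 27, strength 1·2 + 5·9 + 2·8 = 63.

63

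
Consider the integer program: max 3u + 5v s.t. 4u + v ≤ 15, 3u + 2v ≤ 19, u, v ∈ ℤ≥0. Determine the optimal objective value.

45

Relaxing integrality, the LP optimum is 47.50 at (u,v) = (0, 9.5), which is not an integer point.
(u,v)=(0,9) is feasible, giving 45.
(u,v)=(1,8) is feasible, giving 43.
(u,v)=(0,8) is feasible, giving 40.
The best lattice point is (0,9), giving 45.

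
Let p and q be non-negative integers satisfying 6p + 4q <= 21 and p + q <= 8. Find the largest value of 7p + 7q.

Relaxing integrality, the LP optimum is 36.75 at (p,q) = (0, 5.25), which is not an integer point.
(p,q)=(0,5): 6·0+4·5=20≤21, 1·0+1·5=5≤8, objective 35.
(p,q)=(0,4): 6·0+4·4=16≤21, 1·0+1·4=4≤8, objective 28.
The best lattice point is (0,5), giving 35.

35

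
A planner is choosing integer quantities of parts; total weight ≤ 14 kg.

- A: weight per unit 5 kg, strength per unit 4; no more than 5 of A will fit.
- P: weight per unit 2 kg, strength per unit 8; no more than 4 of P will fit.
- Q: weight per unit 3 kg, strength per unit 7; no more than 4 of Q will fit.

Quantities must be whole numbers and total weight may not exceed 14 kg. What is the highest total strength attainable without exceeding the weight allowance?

This is a bounded integer knapsack.
4×P and 2×Q: weight 14 ≤ 14, strength 4·8 + 2·7 = 46.
4×P and 1×Q: weight 11 ≤ 14, strength 4·8 + 1·7 = 39.
Best is 46.

46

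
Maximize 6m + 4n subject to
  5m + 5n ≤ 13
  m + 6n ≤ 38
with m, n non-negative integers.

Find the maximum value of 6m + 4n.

12

Relaxing integrality, the LP optimum is 15.60 at (m,n) = (2.6, 0), which is not an integer point.
(m,n)=(2,0) is feasible, giving 12.
(m,n)=(1,1) is feasible, giving 10.
(m,n)=(1,0) is feasible, giving 6.
No feasible integer point exceeds 12.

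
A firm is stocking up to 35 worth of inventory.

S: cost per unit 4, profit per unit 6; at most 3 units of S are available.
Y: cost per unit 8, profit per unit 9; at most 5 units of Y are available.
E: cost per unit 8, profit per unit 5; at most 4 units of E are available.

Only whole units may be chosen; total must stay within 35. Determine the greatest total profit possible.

This is a bounded integer knapsack.
Take 2×S and 3×Y: cost 32 ≤ 35, profit 2·6 + 3·9 = 39.
No other integer combination yields more.

39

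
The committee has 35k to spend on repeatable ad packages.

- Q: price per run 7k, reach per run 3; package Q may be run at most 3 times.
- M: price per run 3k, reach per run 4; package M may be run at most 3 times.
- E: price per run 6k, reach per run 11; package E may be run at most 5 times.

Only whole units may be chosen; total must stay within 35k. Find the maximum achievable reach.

E has the best ratio (11/6); taking only E gives at most 5×11 = 55 (stopped by the price limit).
Mixing does better — 1×M and 5×E: price 33 ≤ 35, reach 1·4 + 5·11 = 59.

59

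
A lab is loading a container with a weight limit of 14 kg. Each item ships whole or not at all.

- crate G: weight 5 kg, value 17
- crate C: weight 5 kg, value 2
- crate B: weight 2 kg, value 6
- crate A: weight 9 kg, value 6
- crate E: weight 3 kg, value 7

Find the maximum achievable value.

Allowing fractional choices, the relaxed optimum would be about 32.7, but items are indivisible.
crate G + crate C + crate B: weight 5 + 5 + 2 = 12 ≤ 14, value 17 + 2 + 6 = 25.
crate G + crate C + crate E: weight 5 + 5 + 3 = 13 ≤ 14, value 17 + 2 + 7 = 26.
crate G + crate B + crate E: weight 5 + 2 + 3 = 10 ≤ 14, value 17 + 6 + 7 = 30.
Best is crate G, crate B, and crate E with total value 30.

30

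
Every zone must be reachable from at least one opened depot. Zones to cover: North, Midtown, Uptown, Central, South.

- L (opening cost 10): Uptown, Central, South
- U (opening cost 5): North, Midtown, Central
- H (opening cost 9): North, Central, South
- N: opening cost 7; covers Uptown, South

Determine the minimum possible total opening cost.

This is an integer covering problem.
Choose U and N: together they cover North, Midtown, Uptown, Central, South — every zone.
Total opening cost: 5 + 7 = 12.
No cover costs less than 12.

12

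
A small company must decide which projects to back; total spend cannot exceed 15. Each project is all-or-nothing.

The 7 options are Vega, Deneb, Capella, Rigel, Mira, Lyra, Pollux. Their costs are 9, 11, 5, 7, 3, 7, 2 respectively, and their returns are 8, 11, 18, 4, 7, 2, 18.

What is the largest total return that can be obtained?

Take Capella, Mira, and Pollux: cost 5 + 3 + 2 = 10 ≤ 15, return 18 + 7 + 18 = 43.
No other feasible combination does better.

43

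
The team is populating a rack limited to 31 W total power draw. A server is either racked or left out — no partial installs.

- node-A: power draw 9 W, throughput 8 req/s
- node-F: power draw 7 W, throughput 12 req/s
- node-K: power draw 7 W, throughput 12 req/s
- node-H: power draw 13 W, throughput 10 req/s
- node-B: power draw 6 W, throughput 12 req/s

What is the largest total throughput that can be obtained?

44

Allowing fractional choices, the relaxed optimum would be about 45.5, but servers are indivisible.
node-F + node-H + node-B: power draw 7 + 13 + 6 = 26 ≤ 31, throughput 12 + 10 + 12 = 34.
node-F + node-K + node-B: power draw 7 + 7 + 6 = 20 ≤ 31, throughput 12 + 12 + 12 = 36.
node-A + node-F + node-K + node-B: power draw 9 + 7 + 7 + 6 = 29 ≤ 31, throughput 8 + 12 + 12 + 12 = 44.
Best is node-A, node-F, node-K, and node-B with total throughput 44.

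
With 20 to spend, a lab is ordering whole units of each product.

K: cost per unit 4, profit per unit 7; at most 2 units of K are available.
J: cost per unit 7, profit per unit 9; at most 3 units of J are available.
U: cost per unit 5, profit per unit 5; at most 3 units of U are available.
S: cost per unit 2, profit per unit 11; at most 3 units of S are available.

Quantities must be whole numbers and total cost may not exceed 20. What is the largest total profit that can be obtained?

52

2×K, 1×U, and 3×S: cost 19 ≤ 20, profit 2·7 + 1·5 + 3·11 = 52.
2×J and 3×S: cost 20 ≤ 20, profit 2·9 + 3·11 = 51.
Best is 52.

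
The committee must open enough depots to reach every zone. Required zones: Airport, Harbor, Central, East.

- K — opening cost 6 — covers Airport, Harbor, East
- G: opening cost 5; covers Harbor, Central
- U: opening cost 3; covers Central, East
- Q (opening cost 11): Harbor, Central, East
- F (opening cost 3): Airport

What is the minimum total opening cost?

9

This is a weighted set-cover instance.
Choose K and U: together they cover Airport, Harbor, Central, East — every zone.
Total opening cost: 6 + 3 = 9.
No cover costs less than 9.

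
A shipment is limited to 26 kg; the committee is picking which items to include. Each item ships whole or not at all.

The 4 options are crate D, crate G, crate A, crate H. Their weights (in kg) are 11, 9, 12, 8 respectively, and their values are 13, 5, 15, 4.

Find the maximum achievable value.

28

crate D + crate A: weight 11 + 12 = 23 ≤ 26, value 13 + 15 = 28.
crate G + crate A: weight 9 + 12 = 21 ≤ 26, value 5 + 15 = 20.
crate A + crate H: weight 12 + 8 = 20 ≤ 26, value 15 + 4 = 19.
Best is crate D and crate A with total value 28.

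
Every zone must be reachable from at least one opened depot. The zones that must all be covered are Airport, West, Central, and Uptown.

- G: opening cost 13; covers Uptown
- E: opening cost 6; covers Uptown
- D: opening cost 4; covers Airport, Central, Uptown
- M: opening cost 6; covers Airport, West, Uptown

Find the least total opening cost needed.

Choose D and M: together they cover Airport, West, Central, Uptown — every zone.
Total opening cost: 4 + 6 = 10.

10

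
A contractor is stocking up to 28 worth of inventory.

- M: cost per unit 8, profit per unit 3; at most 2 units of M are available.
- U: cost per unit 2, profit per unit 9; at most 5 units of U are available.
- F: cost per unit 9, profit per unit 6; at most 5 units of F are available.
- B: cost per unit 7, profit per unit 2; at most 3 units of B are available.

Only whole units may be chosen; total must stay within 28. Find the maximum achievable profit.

57

1×M, 5×U, and 1×F: cost 27 ≤ 28, profit 1·3 + 5·9 + 1·6 = 54.
5×U and 2×F: cost 28 ≤ 28, profit 5·9 + 2·6 = 57.
Best is 57.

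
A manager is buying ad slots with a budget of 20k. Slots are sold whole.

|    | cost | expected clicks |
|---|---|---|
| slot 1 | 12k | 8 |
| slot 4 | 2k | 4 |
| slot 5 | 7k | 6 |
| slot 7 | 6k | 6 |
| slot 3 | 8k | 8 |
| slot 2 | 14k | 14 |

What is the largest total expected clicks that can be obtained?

slot 7 + slot 2: cost 6 + 14 = 20 ≤ 20, expected clicks 6 + 14 = 20.
slot 4 + slot 7 + slot 3: cost 2 + 6 + 8 = 16 ≤ 20, expected clicks 4 + 6 + 8 = 18.
slot 4 + slot 2: cost 2 + 14 = 16 ≤ 20, expected clicks 4 + 14 = 18.
Best is slot 7 and slot 2 with total expected clicks 20.

20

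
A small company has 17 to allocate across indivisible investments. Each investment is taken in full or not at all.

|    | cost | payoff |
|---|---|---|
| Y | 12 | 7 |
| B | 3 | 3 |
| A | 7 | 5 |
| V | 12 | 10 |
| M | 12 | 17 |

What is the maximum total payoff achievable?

20

M: cost 12 ≤ 17, payoff 17.
B + M: cost 3 + 12 = 15 ≤ 17, payoff 3 + 17 = 20.
Best is B and M with total payoff 20.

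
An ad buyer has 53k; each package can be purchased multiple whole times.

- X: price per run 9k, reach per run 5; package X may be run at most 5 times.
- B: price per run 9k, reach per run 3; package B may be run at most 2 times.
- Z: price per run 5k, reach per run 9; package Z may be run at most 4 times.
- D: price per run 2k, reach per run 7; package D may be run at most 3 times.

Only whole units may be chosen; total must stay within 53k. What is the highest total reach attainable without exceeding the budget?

72

Take 3×X, 4×Z, and 3×D: price 53 ≤ 53, reach 3·5 + 4·9 + 3·7 = 72.
D has the best ratio (7/2) and is taken to its limit of 3; remaining capacity is filled optimally with the others.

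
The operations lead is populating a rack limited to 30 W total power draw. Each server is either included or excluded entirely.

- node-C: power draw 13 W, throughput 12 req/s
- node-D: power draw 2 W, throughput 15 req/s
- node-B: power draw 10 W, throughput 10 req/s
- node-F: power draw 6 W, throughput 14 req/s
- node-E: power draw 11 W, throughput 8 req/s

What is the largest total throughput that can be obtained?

Allowing fractional choices, the relaxed optimum would be about 50.1, but servers are indivisible.
node-C + node-D + node-F: power draw 13 + 2 + 6 = 21 ≤ 30, throughput 12 + 15 + 14 = 41.
node-D + node-B + node-F + node-E: power draw 2 + 10 + 6 + 11 = 29 ≤ 30, throughput 15 + 10 + 14 + 8 = 47.
node-D + node-B + node-F: power draw 2 + 10 + 6 = 18 ≤ 30, throughput 15 + 10 + 14 = 39.
Best is node-D, node-B, node-F, and node-E with total throughput 47.

47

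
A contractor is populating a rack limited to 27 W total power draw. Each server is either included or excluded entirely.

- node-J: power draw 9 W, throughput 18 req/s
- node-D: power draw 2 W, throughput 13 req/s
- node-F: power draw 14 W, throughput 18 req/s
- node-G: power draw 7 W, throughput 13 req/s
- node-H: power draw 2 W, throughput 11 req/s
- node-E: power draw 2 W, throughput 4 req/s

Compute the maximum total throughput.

60

Allowing fractional choices, the relaxed optimum would be about 65.4, but servers are indivisible.
node-J + node-D + node-G + node-H + node-E: power draw 9 + 2 + 7 + 2 + 2 = 22 ≤ 27, throughput 18 + 13 + 13 + 11 + 4 = 59.
node-J + node-D + node-F + node-H: power draw 9 + 2 + 14 + 2 = 27 ≤ 27, throughput 18 + 13 + 18 + 11 = 60.
node-D + node-F + node-G + node-H + node-E: power draw 2 + 14 + 7 + 2 + 2 = 27 ≤ 27, throughput 13 + 18 + 13 + 11 + 4 = 59.
Best is node-J, node-D, node-F, and node-H with total throughput 60.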